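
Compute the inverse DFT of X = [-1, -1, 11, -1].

x[n] = (1/4) Σ(k=0 to 3) X[k] · e^(2πikn/4)

Computing each x[n]:
x[0] = 2
x[1] = -3
x[2] = 3
x[3] = -3

x = [2, -3, 3, -3]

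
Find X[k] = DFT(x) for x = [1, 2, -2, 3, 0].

X[k] = Σ(n=0 to 4) x[n] · ω_5^(nk)
where ω_5 = e^(-2πi/5)

Computing each X[k]:
X[0] = 4
X[1] = 0.8090+1.0368i
X[2] = -0.3090-5.9309i
X[3] = -0.3090+5.9309i
X[4] = 0.8090-1.0368i

X = [4, 0.8090+1.0368i, -0.3090-5.9309i, -0.3090+5.9309i, 0.8090-1.0368i]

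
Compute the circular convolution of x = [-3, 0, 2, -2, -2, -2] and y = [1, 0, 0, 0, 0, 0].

(x ⊛ y)[n] = Σ(m=0 to 5) x[m] · y[(n-m) mod 6]

Computing each output sample:
(x ⊛ y)[0] = -3
(x ⊛ y)[1] = 0
(x ⊛ y)[2] = 2
(x ⊛ y)[3] = -2
(x ⊛ y)[4] = -2
(x ⊛ y)[5] = -2

x ⊛ y = [-3, 0, 2, -2, -2, -2]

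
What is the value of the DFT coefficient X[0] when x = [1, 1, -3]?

X[0] = Σ(n=0 to 2) x[n] · ω_3^0 = Σ x[n]
= (1) + (1) + (-3)

X[0] = -1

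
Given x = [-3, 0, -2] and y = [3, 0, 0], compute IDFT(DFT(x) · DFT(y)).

(x ⊛ y)[n] = Σ(m=0 to 2) x[m] · y[(n-m) mod 3]

Computing each output sample:
(x ⊛ y)[0] = -9
(x ⊛ y)[1] = 0
(x ⊛ y)[2] = -6

x ⊛ y = [-9, 0, -6]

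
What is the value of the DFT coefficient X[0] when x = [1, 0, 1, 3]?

X[0] = Σ(n=0 to 3) x[n] · ω_4^0 = Σ x[n]
= (1) + (0) + (1) + (3)

X[0] = 5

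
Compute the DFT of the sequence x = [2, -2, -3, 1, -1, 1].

X[k] = Σ(n=0 to 5) x[n] · ω_6^(nk)
where ω_6 = e^(-2πi/6)

Computing each X[k]:
X[0] = -2
X[1] = 2.5000+4.3301i
X[2] = 5.5000+0.8660i
X[3] = -2
X[4] = 5.5000-0.8660i
X[5] = 2.5000-4.3301i

X = [-2, 2.5000+4.3301i, 5.5000+0.8660i, -2, 5.5000-0.8660i, 2.5000-4.3301i]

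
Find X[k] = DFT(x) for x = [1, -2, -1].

X[k] = Σ(n=0 to 2) x[n] · ω_3^(nk)
where ω_3 = e^(-2πi/3)

Computing each X[k]:
X[0] = -2
X[1] = 2.5000+0.8660i
X[2] = 2.5000-0.8660i

X = [-2, 2.5000+0.8660i, 2.5000-0.8660i]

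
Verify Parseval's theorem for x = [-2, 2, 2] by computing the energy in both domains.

Time domain:
Σ|x[n]|² = |-2|² + |2|² + |2|² = 12.0000

Frequency domain:
(1/3)Σ|X[k]|² = (1/3)(|2|² + |-4|² + |-4|²) = (1/3)·36.0000 = 12.0000

Both sides agree, confirming Parseval's theorem.

Σ|x[n]|² = (1/N)Σ|X[k]|² = 12.0000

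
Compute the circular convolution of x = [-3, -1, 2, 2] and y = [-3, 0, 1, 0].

(x ⊛ y)[n] = Σ(m=0 to 3) x[m] · y[(n-m) mod 4]

Computing each output sample:
(x ⊛ y)[0] = 11
(x ⊛ y)[1] = 5
(x ⊛ y)[2] = -9
(x ⊛ y)[3] = -7

x ⊛ y = [11, 5, -9, -7]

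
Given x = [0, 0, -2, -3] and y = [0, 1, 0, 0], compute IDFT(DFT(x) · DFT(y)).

(x ⊛ y)[n] = Σ(m=0 to 3) x[m] · y[(n-m) mod 4]

Computing each output sample:
(x ⊛ y)[0] = -3
(x ⊛ y)[1] = 0
(x ⊛ y)[2] = 0
(x ⊛ y)[3] = -2

x ⊛ y = [-3, 0, 0, -2]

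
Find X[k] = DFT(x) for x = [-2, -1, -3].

X[k] = Σ(n=0 to 2) x[n] · ω_3^(nk)
where ω_3 = e^(-2πi/3)

Computing each X[k]:
X[0] = -6
X[1] = -1.7321i
X[2] = 1.7321i

X = [-6, -1.7321i, 1.7321i]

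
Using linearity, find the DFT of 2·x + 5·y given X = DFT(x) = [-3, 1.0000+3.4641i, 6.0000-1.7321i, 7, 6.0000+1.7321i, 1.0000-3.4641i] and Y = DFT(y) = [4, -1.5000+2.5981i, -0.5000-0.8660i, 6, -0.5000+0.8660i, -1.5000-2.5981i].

By linearity: DFT(2x + 5y) = 2·DFT(x) + 5·DFT(y)
= 2·[-3, 1.0000+3.4641i, 6.0000-1.7321i, 7, 6.0000+1.7321i, 1.0000-3.4641i] + 5·[4, -1.5000+2.5981i, -0.5000-0.8660i, 6, -0.5000+0.8660i, -1.5000-2.5981i]

Computing element-wise:
Z[0] = 2·(-3) + 5·(4) = 14
Z[1] = 2·(1.0000+3.4641i) + 5·(-1.5000+2.5981i) = -5.5000+19.9187i
Z[2] = 2·(6.0000-1.7321i) + 5·(-0.5000-0.8660i) = 9.5000-7.7942i
Z[3] = 2·(7) + 5·(6) = 44
Z[4] = 2·(6.0000+1.7321i) + 5·(-0.5000+0.8660i) = 9.5000+7.7942i
Z[5] = 2·(1.0000-3.4641i) + 5·(-1.5000-2.5981i) = -5.5000-19.9187i

DFT(2x + 5y) = 2·X + 5·Y = [14, -5.5000+19.9187i, 9.5000-7.7942i, 44, 9.5000+7.7942i, -5.5000-19.9187i]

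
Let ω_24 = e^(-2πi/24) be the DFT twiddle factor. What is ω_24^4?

ω_24^4 = e^(-2πi·4/24)
= cos(-2π·4/24) + i·sin(-2π·4/24)
= cos(-8π/24) + i·sin(-8π/24)

ω_24^4 = cos(-8π/24) + i·sin(-8π/24) = 0.5000-0.8660i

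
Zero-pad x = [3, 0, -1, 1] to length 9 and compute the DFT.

Original 4-point DFT: [3, 4+1i, 1, 4-1i]
Zero-padded 9-point DFT provides frequency interpolation.

DFT_9([x, 0, ...]) = [3, 2.3264+0.1188i, 3.4397+1.2080i, 4.5000-0.8660i, 1.7340-1.5088i, 1.7340+1.5088i, 4.5000+0.8660i, 3.4397-1.2080i, 2.3264-0.1188i]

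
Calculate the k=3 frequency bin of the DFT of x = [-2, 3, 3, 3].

X[3] = Σ(n=0 to 3) x[n] · ω_4^(3n) where ω_4 = e^(-2πi/4)
= (-2)·ω_4^0 + (3)·ω_4^3 + (3)·ω_4^6 + (3)·ω_4^9

X[3] = -5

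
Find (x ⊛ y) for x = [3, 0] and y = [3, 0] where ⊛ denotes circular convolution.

(x ⊛ y)[n] = Σ(m=0 to 1) x[m] · y[(n-m) mod 2]

Computing each output sample:
(x ⊛ y)[0] = 9
(x ⊛ y)[1] = 0

x ⊛ y = [9, 0]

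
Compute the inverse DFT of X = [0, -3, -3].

x[n] = (1/3) Σ(k=0 to 2) X[k] · e^(2πikn/3)

Computing each x[n]:
x[0] = -2
x[1] = 1
x[2] = 1

x = [-2, 1, 1]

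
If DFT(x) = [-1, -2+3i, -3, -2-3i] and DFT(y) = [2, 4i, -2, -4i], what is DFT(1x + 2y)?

By linearity: DFT(1x + 2y) = 1·DFT(x) + 2·DFT(y)
= 1·[-1, -2+3i, -3, -2-3i] + 2·[2, 4i, -2, -4i]

Computing element-wise:
Z[0] = 1·(-1) + 2·(2) = 3
Z[1] = 1·(-2+3i) + 2·(4i) = -2+11i
Z[2] = 1·(-3) + 2·(-2) = -7
Z[3] = 1·(-2-3i) + 2·(-4i) = -2-11i

DFT(1x + 2y) = 1·X + 2·Y = [3, -2+11i, -7, -2-11i]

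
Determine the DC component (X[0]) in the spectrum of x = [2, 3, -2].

X[0] = Σ(n=0 to 2) x[n] · ω_3^0 = Σ x[n]
= (2) + (3) + (-2)

X[0] = 3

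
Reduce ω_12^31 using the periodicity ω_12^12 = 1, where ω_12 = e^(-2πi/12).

Since ω_12^12 = 1, powers reduce modulo 12.
31 mod 12 = 7
So ω_12^31 = ω_12^7 = e^(-2πi·7/12)

ω_12^31 = ω_12^7 = -0.8660+0.5000i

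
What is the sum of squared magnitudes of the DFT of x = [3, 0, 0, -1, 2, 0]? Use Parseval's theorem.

Parseval: Σ|x[n]|² = (1/N)Σ|X[k]|², so Σ|X[k]|² = N·Σ|x[n]|² = 6·14.0000

Σ|X[k]|² = N·Σ|x[n]|² = 6·14.0000 = 84.0000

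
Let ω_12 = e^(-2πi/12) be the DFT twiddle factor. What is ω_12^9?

ω_12^9 = e^(-2πi·9/12)
= cos(-2π·9/12) + i·sin(-2π·9/12)
= cos(-18π/12) + i·sin(-18π/12)

ω_12^9 = cos(-18π/12) + i·sin(-18π/12) = 1i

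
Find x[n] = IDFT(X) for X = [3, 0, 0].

x[n] = (1/3) Σ(k=0 to 2) X[k] · e^(2πikn/3)

Computing each x[n]:
x[0] = 1
x[1] = 1
x[2] = 1

x = [1, 1, 1]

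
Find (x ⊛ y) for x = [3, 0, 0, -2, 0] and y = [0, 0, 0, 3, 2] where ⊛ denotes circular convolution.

(x ⊛ y)[n] = Σ(m=0 to 4) x[m] · y[(n-m) mod 5]

Computing each output sample:
(x ⊛ y)[0] = 0
(x ⊛ y)[1] = -6
(x ⊛ y)[2] = -4
(x ⊛ y)[3] = 9
(x ⊛ y)[4] = 6

x ⊛ y = [0, -6, -4, 9, 6]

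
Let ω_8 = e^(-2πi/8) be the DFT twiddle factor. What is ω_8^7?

ω_8^7 = e^(-2πi·7/8)
= cos(-2π·7/8) + i·sin(-2π·7/8)
= cos(-14π/8) + i·sin(-14π/8)

ω_8^7 = cos(-14π/8) + i·sin(-14π/8) = 0.7071+0.7071i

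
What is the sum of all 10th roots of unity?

Sum of all nth roots of unity equals 0 for n > 1 (geometric series with r ≠ 1).

0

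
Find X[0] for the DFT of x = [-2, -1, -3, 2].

X[0] = Σ(n=0 to 3) x[n] · ω_4^0 = Σ x[n]
= (-2) + (-1) + (-3) + (2)

X[0] = -4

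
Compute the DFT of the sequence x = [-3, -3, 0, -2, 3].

X[k] = Σ(n=0 to 4) x[n] · ω_5^(nk)
where ω_5 = e^(-2πi/5)

Computing each X[k]:
X[0] = -5
X[1] = -1.3820+4.5308i
X[2] = -3.6180+5.4288i
X[3] = -3.6180-5.4288i
X[4] = -1.3820-4.5308i

X = [-5, -1.3820+4.5308i, -3.6180+5.4288i, -3.6180-5.4288i, -1.3820-4.5308i]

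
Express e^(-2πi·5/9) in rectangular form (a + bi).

ω_9^5 = e^(-2πi·5/9)
= cos(-2π·5/9) + i·sin(-2π·5/9)
= cos(-10π/9) + i·sin(-10π/9)

ω_9^5 = cos(-10π/9) + i·sin(-10π/9) = -0.9397+0.3420i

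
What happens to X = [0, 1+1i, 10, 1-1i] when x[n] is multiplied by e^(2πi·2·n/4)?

Modulation property: DFT(ω_4^(-2n)·x[n]) = X[(k-2) mod 4], so circularly shift X by 2 positions.

X[k-2] = [10, 1-1i, 0, 1+1i]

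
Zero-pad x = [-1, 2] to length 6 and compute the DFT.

Original 2-point DFT: [1, -3]
Zero-padded 6-point DFT provides frequency interpolation.

DFT_6([x, 0, ...]) = [1, -1.7321i, -2.0000-1.7321i, -3, -2.0000+1.7321i, 1.7321i]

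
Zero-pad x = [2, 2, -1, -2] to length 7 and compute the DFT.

Original 4-point DFT: [1, 3-4i, 1, 3+4i]
Zero-padded 7-point DFT provides frequency interpolation.

DFT_7([x, 0, ...]) = [1, 5.2714+0.2790i, 1.2089-3.9474i, 0.0196+0.3003i, 0.0196-0.3003i, 1.2089+3.9474i, 5.2714-0.2790i]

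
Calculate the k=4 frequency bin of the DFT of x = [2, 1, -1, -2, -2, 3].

X[4] = Σ(n=0 to 5) x[n] · ω_6^(4n) where ω_6 = e^(-2πi/6)
= (2)·ω_6^0 + (1)·ω_6^4 + (-1)·ω_6^8 + (-2)·ω_6^12 + (-2)·ω_6^16 + (3)·ω_6^20

X[4] = -0.5000-2.5981i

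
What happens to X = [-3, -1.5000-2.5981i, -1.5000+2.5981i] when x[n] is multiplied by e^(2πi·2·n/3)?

Modulation property: DFT(ω_3^(-2n)·x[n]) = X[(k-2) mod 3], so circularly shift X by 2 positions.

X[k-2] = [-1.5000-2.5981i, -1.5000+2.5981i, -3]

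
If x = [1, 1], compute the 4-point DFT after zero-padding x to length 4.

Original 2-point DFT: [2, 0]
Zero-padded 4-point DFT provides frequency interpolation.

DFT_4([x, 0, ...]) = [2, 1-1i, 0, 1+1i]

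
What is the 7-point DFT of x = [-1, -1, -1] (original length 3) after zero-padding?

Original 3-point DFT: [-3, 0, 0]
Zero-padded 7-point DFT provides frequency interpolation.

DFT_7([x, 0, ...]) = [-3, -1.4010+1.7568i, 0.1235+0.5410i, -0.7225-0.3479i, -0.7225+0.3479i, 0.1235-0.5410i, -1.4010-1.7568i]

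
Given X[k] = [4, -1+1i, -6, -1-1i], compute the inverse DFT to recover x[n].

x[n] = (1/4) Σ(k=0 to 3) X[k] · e^(2πikn/4)

Computing each x[n]:
x[0] = -1
x[1] = 2
x[2] = 0
x[3] = 3

x = [-1, 2, 0, 3]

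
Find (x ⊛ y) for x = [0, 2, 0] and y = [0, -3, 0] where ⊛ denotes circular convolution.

(x ⊛ y)[n] = Σ(m=0 to 2) x[m] · y[(n-m) mod 3]

Computing each output sample:
(x ⊛ y)[0] = 0
(x ⊛ y)[1] = 0
(x ⊛ y)[2] = -6

x ⊛ y = [0, 0, -6]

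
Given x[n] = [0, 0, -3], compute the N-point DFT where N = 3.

X[k] = Σ(n=0 to 2) x[n] · ω_3^(nk)
where ω_3 = e^(-2πi/3)

Computing each X[k]:
X[0] = -3
X[1] = 1.5000-2.5981i
X[2] = 1.5000+2.5981i

X = [-3, 1.5000-2.5981i, 1.5000+2.5981i]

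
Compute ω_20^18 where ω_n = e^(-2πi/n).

ω_20^18 = e^(-2πi·18/20)
= cos(-2π·18/20) + i·sin(-2π·18/20)
= cos(-36π/20) + i·sin(-36π/20)

ω_20^18 = cos(-36π/20) + i·sin(-36π/20) = 0.8090+0.5878i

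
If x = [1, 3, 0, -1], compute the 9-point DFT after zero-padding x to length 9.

Original 4-point DFT: [3, 1-4i, -1, 1+4i]
Zero-padded 9-point DFT provides frequency interpolation.

DFT_9([x, 0, ...]) = [3, 3.7981-1.0623i, 2.0209-3.8204i, -1.5000-2.5981i, -1.3191-0.1600i, -1.3191+0.1600i, -1.5000+2.5981i, 2.0209+3.8204i, 3.7981+1.0623i]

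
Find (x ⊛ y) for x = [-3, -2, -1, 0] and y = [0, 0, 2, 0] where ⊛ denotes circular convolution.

(x ⊛ y)[n] = Σ(m=0 to 3) x[m] · y[(n-m) mod 4]

Computing each output sample:
(x ⊛ y)[0] = -2
(x ⊛ y)[1] = 0
(x ⊛ y)[2] = -6
(x ⊛ y)[3] = -4

x ⊛ y = [-2, 0, -6, -4]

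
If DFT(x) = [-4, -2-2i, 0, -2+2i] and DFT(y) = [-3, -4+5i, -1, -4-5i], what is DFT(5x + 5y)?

By linearity: DFT(5x + 5y) = 5·DFT(x) + 5·DFT(y)
= 5·[-4, -2-2i, 0, -2+2i] + 5·[-3, -4+5i, -1, -4-5i]

Computing element-wise:
Z[0] = 5·(-4) + 5·(-3) = -35
Z[1] = 5·(-2-2i) + 5·(-4+5i) = -30+15i
Z[2] = 5·(0) + 5·(-1) = -5
Z[3] = 5·(-2+2i) + 5·(-4-5i) = -30-15i

DFT(5x + 5y) = 5·X + 5·Y = [-35, -30+15i, -5, -30-15i]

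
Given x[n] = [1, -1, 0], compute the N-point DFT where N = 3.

X[k] = Σ(n=0 to 2) x[n] · ω_3^(nk)
where ω_3 = e^(-2πi/3)

Computing each X[k]:
X[0] = 0
X[1] = 1.5000+0.8660i
X[2] = 1.5000-0.8660i

X = [0, 1.5000+0.8660i, 1.5000-0.8660i]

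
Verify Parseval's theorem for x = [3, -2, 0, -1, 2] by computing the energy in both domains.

Time domain:
Σ|x[n]|² = |3|² + |-2|² + |0|² + |-1|² + |2|² = 18.0000

Frequency domain:
(1/5)Σ|X[k]|² = (1/5)(|2|² + |3.8090+3.2164i|² + |2.6910+3.3022i|² + |2.6910-3.3022i|² + |3.8090-3.2164i|²) = (1/5)·90.0000 = 18.0000

Both sides agree, confirming Parseval's theorem.

Σ|x[n]|² = (1/N)Σ|X[k]|² = 18.0000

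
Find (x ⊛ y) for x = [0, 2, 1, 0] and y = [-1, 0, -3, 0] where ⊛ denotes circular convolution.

(x ⊛ y)[n] = Σ(m=0 to 3) x[m] · y[(n-m) mod 4]

Computing each output sample:
(x ⊛ y)[0] = -3
(x ⊛ y)[1] = -2
(x ⊛ y)[2] = -1
(x ⊛ y)[3] = -6

x ⊛ y = [-3, -2, -1, -6]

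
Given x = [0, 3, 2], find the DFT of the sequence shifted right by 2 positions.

Time shift by 2: X_shifted[k] = ω_3^(2k) · X[k]
Shifted x = [3, 2, 0]

DFT(x[n-2]) = [5, 2.0000-1.7321i, 2.0000+1.7321i]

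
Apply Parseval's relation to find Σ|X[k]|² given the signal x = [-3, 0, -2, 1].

Parseval: Σ|x[n]|² = (1/N)Σ|X[k]|², so Σ|X[k]|² = N·Σ|x[n]|² = 4·14.0000

Σ|X[k]|² = N·Σ|x[n]|² = 4·14.0000 = 56.0000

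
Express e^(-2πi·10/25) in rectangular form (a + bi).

ω_25^10 = e^(-2πi·10/25)
= cos(-2π·10/25) + i·sin(-2π·10/25)
= cos(-20π/25) + i·sin(-20π/25)

ω_25^10 = cos(-20π/25) + i·sin(-20π/25) = -0.8090-0.5878i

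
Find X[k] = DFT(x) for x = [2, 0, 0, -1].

X[k] = Σ(n=0 to 3) x[n] · ω_4^(nk)
where ω_4 = e^(-2πi/4)

Computing each X[k]:
X[0] = 1
X[1] = 2-1i
X[2] = 3
X[3] = 2+1i

X = [1, 2-1i, 3, 2+1i]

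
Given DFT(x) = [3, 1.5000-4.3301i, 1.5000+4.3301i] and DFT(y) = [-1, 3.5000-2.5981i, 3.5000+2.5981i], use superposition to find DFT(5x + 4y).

By linearity: DFT(5x + 4y) = 5·DFT(x) + 4·DFT(y)
= 5·[3, 1.5000-4.3301i, 1.5000+4.3301i] + 4·[-1, 3.5000-2.5981i, 3.5000+2.5981i]

Computing element-wise:
Z[0] = 5·(3) + 4·(-1) = 11
Z[1] = 5·(1.5000-4.3301i) + 4·(3.5000-2.5981i) = 21.5000-32.0429i
Z[2] = 5·(1.5000+4.3301i) + 4·(3.5000+2.5981i) = 21.5000+32.0429i

DFT(5x + 4y) = 5·X + 4·Y = [11, 21.5000-32.0429i, 21.5000+32.0429i]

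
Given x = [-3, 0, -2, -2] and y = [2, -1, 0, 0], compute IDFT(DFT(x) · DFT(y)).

(x ⊛ y)[n] = Σ(m=0 to 3) x[m] · y[(n-m) mod 4]

Computing each output sample:
(x ⊛ y)[0] = -4
(x ⊛ y)[1] = 3
(x ⊛ y)[2] = -4
(x ⊛ y)[3] = -2

x ⊛ y = [-4, 3, -4, -2]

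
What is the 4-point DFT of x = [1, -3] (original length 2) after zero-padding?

Original 2-point DFT: [-2, 4]
Zero-padded 4-point DFT provides frequency interpolation.

DFT_4([x, 0, ...]) = [-2, 1+3i, 4, 1-3i]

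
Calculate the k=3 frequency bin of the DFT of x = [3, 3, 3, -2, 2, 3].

X[3] = Σ(n=0 to 5) x[n] · ω_6^(3n) where ω_6 = e^(-2πi/6)
= (3)·ω_6^0 + (3)·ω_6^3 + (3)·ω_6^6 + (-2)·ω_6^9 + (2)·ω_6^12 + (3)·ω_6^15

X[3] = 4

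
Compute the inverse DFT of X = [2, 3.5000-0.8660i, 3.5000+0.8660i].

x[n] = (1/3) Σ(k=0 to 2) X[k] · e^(2πikn/3)

Computing each x[n]:
x[0] = 3
x[1] = 0
x[2] = -1

x = [3, 0, -1]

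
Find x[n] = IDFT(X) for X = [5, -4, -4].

x[n] = (1/3) Σ(k=0 to 2) X[k] · e^(2πikn/3)

Computing each x[n]:
x[0] = -1
x[1] = 3
x[2] = 3

x = [-1, 3, 3]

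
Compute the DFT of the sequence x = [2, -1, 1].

X[k] = Σ(n=0 to 2) x[n] · ω_3^(nk)
where ω_3 = e^(-2πi/3)

Computing each X[k]:
X[0] = 2
X[1] = 2.0000+1.7321i
X[2] = 2.0000-1.7321i

X = [2, 2.0000+1.7321i, 2.0000-1.7321i]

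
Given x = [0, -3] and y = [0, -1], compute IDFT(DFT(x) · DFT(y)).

(x ⊛ y)[n] = Σ(m=0 to 1) x[m] · y[(n-m) mod 2]

Computing each output sample:
(x ⊛ y)[0] = 3
(x ⊛ y)[1] = 0

x ⊛ y = [3, 0]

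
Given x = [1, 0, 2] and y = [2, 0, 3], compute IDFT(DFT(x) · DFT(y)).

(x ⊛ y)[n] = Σ(m=0 to 2) x[m] · y[(n-m) mod 3]

Computing each output sample:
(x ⊛ y)[0] = 2
(x ⊛ y)[1] = 6
(x ⊛ y)[2] = 7

x ⊛ y = [2, 6, 7]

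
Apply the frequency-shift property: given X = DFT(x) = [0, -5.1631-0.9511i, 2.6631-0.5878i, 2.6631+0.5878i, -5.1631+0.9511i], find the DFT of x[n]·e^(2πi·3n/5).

Modulation property: DFT(ω_5^(-3n)·x[n]) = X[(k-3) mod 5], so circularly shift X by 3 positions.

X[k-3] = [2.6631-0.5878i, 2.6631+0.5878i, -5.1631+0.9511i, 0, -5.1631-0.9511i]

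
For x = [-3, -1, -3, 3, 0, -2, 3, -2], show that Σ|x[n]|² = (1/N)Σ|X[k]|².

Time domain:
Σ|x[n]|² = |-3|² + |-1|² + |-3|² + |3|² + |0|² + |-2|² + |3|² + |-2|² = 45.0000

Frequency domain:
(1/8)Σ|X[k]|² = (1/8)(|-5|² + |-5.8284+1.7574i|² + |-3+4i|² + |-0.1716-10.2426i|² + |-1|² + |-0.1716+10.2426i|² + |-3-4i|² + |-5.8284-1.7574i|²) = (1/8)·360.0000 = 45.0000

Both sides agree, confirming Parseval's theorem.

Σ|x[n]|² = (1/N)Σ|X[k]|² = 45.0000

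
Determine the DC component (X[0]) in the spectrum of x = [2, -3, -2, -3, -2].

X[0] = Σ(n=0 to 4) x[n] · ω_5^0 = Σ x[n]
= (2) + (-3) + (-2) + (-3) + (-2)

X[0] = -8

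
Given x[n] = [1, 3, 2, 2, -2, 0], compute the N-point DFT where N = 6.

X[k] = Σ(n=0 to 5) x[n] · ω_6^(nk)
where ω_6 = e^(-2πi/6)

Computing each X[k]:
X[0] = 6
X[1] = 0.5000-6.0622i
X[2] = 1.5000+0.8660i
X[3] = -4
X[4] = 1.5000-0.8660i
X[5] = 0.5000+6.0622i

X = [6, 0.5000-6.0622i, 1.5000+0.8660i, -4, 1.5000-0.8660i, 0.5000+6.0622i]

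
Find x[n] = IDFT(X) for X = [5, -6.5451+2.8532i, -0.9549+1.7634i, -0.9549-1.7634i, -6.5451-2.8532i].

x[n] = (1/5) Σ(k=0 to 4) X[k] · e^(2πikn/5)

Computing each x[n]:
x[0] = -2
x[1] = -1
x[2] = 3
x[3] = 3
x[4] = 2

x = [-2, -1, 3, 3, 2]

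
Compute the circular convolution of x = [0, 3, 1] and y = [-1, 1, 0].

(x ⊛ y)[n] = Σ(m=0 to 2) x[m] · y[(n-m) mod 3]

Computing each output sample:
(x ⊛ y)[0] = 1
(x ⊛ y)[1] = -3
(x ⊛ y)[2] = 2

x ⊛ y = [1, -3, 2]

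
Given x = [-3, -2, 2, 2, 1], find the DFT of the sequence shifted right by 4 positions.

Time shift by 4: X_shifted[k] = ω_5^(4k) · X[k]
Shifted x = [-2, 2, 2, 1, -3]

DFT(x[n-4]) = [0, -4.7361-5.3431i, -0.2639-1.9879i, -0.2639+1.9879i, -4.7361+5.3431i]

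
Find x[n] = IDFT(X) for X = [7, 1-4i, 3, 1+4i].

x[n] = (1/4) Σ(k=0 to 3) X[k] · e^(2πikn/4)

Computing each x[n]:
x[0] = 3
x[1] = 3
x[2] = 2
x[3] = -1

x = [3, 3, 2, -1]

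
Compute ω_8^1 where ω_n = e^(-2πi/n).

ω_8^1 = e^(-2πi·1/8)
= cos(-2π·1/8) + i·sin(-2π·1/8)
= cos(-2π/8) + i·sin(-2π/8)

ω_8^1 = cos(-2π/8) + i·sin(-2π/8) = 0.7071-0.7071i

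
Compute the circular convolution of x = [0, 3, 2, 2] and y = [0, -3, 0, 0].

(x ⊛ y)[n] = Σ(m=0 to 3) x[m] · y[(n-m) mod 4]

Computing each output sample:
(x ⊛ y)[0] = -6
(x ⊛ y)[1] = 0
(x ⊛ y)[2] = -9
(x ⊛ y)[3] = -6

x ⊛ y = [-6, 0, -9, -6]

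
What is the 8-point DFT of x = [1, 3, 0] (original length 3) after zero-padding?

Original 3-point DFT: [4, -0.5000-2.5981i, -0.5000+2.5981i]
Zero-padded 8-point DFT provides frequency interpolation.

DFT_8([x, 0, ...]) = [4, 3.1213-2.1213i, 1-3i, -1.1213-2.1213i, -2, -1.1213+2.1213i, 1+3i, 3.1213+2.1213i]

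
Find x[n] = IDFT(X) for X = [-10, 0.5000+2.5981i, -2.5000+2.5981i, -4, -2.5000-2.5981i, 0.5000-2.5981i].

x[n] = (1/6) Σ(k=0 to 5) X[k] · e^(2πikn/6)

Computing each x[n]:
x[0] = -3
x[1] = -2
x[2] = -2
x[3] = -2
x[4] = -2
x[5] = 1

x = [-3, -2, -2, -2, -2, 1]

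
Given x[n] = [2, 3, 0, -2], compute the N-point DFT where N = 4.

X[k] = Σ(n=0 to 3) x[n] · ω_4^(nk)
where ω_4 = e^(-2πi/4)

Computing each X[k]:
X[0] = 3
X[1] = 2-5i
X[2] = 1
X[3] = 2+5i

X = [3, 2-5i, 1, 2+5i]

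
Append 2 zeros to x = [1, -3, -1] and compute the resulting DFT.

Original 3-point DFT: [-3, 3.0000+1.7321i, 3.0000-1.7321i]
Zero-padded 5-point DFT provides frequency interpolation.

DFT_5([x, 0, ...]) = [-3, 0.8820+3.4410i, 3.1180+0.8123i, 3.1180-0.8123i, 0.8820-3.4410i]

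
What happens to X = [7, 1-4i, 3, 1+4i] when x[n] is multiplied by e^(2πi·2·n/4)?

Modulation property: DFT(ω_4^(-2n)·x[n]) = X[(k-2) mod 4], so circularly shift X by 2 positions.

X[k-2] = [3, 1+4i, 7, 1-4i]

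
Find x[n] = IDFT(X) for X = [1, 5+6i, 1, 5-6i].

x[n] = (1/4) Σ(k=0 to 3) X[k] · e^(2πikn/4)

Computing each x[n]:
x[0] = 3
x[1] = -3
x[2] = -2
x[3] = 3

x = [3, -3, -2, 3]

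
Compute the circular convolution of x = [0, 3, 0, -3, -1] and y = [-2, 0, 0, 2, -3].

(x ⊛ y)[n] = Σ(m=0 to 4) x[m] · y[(n-m) mod 5]

Computing each output sample:
(x ⊛ y)[0] = -9
(x ⊛ y)[1] = -12
(x ⊛ y)[2] = 7
(x ⊛ y)[3] = 9
(x ⊛ y)[4] = 8

x ⊛ y = [-9, -12, 7, 9, 8]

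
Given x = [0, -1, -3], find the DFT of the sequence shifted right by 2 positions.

Time shift by 2: X_shifted[k] = ω_3^(2k) · X[k]
Shifted x = [-1, -3, 0]

DFT(x[n-2]) = [-4, 0.5000+2.5981i, 0.5000-2.5981i]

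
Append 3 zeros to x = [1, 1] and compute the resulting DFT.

Original 2-point DFT: [2, 0]
Zero-padded 5-point DFT provides frequency interpolation.

DFT_5([x, 0, ...]) = [2, 1.3090-0.9511i, 0.1910-0.5878i, 0.1910+0.5878i, 1.3090+0.9511i]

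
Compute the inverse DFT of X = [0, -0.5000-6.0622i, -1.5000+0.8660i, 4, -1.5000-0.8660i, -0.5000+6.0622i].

x[n] = (1/6) Σ(k=0 to 5) X[k] · e^(2πikn/6)

Computing each x[n]:
x[0] = 0
x[1] = 1
x[2] = 3
x[3] = -1
x[4] = -1
x[5] = -2

x = [0, 1, 3, -1, -1, -2]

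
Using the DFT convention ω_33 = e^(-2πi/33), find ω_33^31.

ω_33^31 = e^(-2πi·31/33)
= cos(-2π·31/33) + i·sin(-2π·31/33)
= cos(-62π/33) + i·sin(-62π/33)

ω_33^31 = cos(-62π/33) + i·sin(-62π/33) = 0.9284+0.3717i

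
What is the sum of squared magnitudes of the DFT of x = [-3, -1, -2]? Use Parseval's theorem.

Parseval: Σ|x[n]|² = (1/N)Σ|X[k]|², so Σ|X[k]|² = N·Σ|x[n]|² = 3·14.0000

Σ|X[k]|² = N·Σ|x[n]|² = 3·14.0000 = 42.0000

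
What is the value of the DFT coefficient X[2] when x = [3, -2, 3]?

X[2] = Σ(n=0 to 2) x[n] · ω_3^(2n) where ω_3 = e^(-2πi/3)
= (3)·ω_3^0 + (-2)·ω_3^2 + (3)·ω_3^4

X[2] = 2.5000-4.3301i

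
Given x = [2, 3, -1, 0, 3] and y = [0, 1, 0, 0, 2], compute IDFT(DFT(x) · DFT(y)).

(x ⊛ y)[n] = Σ(m=0 to 4) x[m] · y[(n-m) mod 5]

Computing each output sample:
(x ⊛ y)[0] = 9
(x ⊛ y)[1] = 0
(x ⊛ y)[2] = 3
(x ⊛ y)[3] = 5
(x ⊛ y)[4] = 4

x ⊛ y = [9, 0, 3, 5, 4]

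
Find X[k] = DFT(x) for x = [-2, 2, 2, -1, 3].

X[k] = Σ(n=0 to 4) x[n] · ω_5^(nk)
where ω_5 = e^(-2πi/5)

Computing each X[k]:
X[0] = 4
X[1] = -1.2639-0.8123i
X[2] = -5.7361+3.4410i
X[3] = -5.7361-3.4410i
X[4] = -1.2639+0.8123i

X = [4, -1.2639-0.8123i, -5.7361+3.4410i, -5.7361-3.4410i, -1.2639+0.8123i]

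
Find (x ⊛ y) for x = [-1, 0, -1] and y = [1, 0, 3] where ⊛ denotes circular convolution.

(x ⊛ y)[n] = Σ(m=0 to 2) x[m] · y[(n-m) mod 3]

Computing each output sample:
(x ⊛ y)[0] = -1
(x ⊛ y)[1] = -3
(x ⊛ y)[2] = -4

x ⊛ y = [-1, -3, -4]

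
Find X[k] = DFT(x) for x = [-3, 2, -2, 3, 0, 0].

X[k] = Σ(n=0 to 5) x[n] · ω_6^(nk)
where ω_6 = e^(-2πi/6)

Computing each X[k]:
X[0] = 0
X[1] = -4
X[2] = -3.4641i
X[3] = -10
X[4] = 3.4641i
X[5] = -4

X = [0, -4, -3.4641i, -10, 3.4641i, -4]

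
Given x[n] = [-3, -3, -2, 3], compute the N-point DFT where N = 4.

X[k] = Σ(n=0 to 3) x[n] · ω_4^(nk)
where ω_4 = e^(-2πi/4)

Computing each X[k]:
X[0] = -5
X[1] = -1+6i
X[2] = -5
X[3] = -1-6i

X = [-5, -1+6i, -5, -1-6i]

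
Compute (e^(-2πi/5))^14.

Since ω_5^5 = 1, powers reduce modulo 5.
14 mod 5 = 4
So ω_5^14 = ω_5^4 = e^(-2πi·4/5)

ω_5^14 = ω_5^4 = 0.3090+0.9511i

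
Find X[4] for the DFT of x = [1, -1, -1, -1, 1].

X[4] = Σ(n=0 to 4) x[n] · ω_5^(4n) where ω_5 = e^(-2πi/5)
= (1)·ω_5^0 + (-1)·ω_5^4 + (-1)·ω_5^8 + (-1)·ω_5^12 + (1)·ω_5^16

X[4] = 2.6180-1.9021i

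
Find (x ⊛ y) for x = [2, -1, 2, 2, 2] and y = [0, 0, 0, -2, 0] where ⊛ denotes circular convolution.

(x ⊛ y)[n] = Σ(m=0 to 4) x[m] · y[(n-m) mod 5]

Computing each output sample:
(x ⊛ y)[0] = -4
(x ⊛ y)[1] = -4
(x ⊛ y)[2] = -4
(x ⊛ y)[3] = -4
(x ⊛ y)[4] = 2

x ⊛ y = [-4, -4, -4, -4, 2]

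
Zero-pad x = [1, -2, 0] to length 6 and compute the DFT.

Original 3-point DFT: [-1, 2.0000+1.7321i, 2.0000-1.7321i]
Zero-padded 6-point DFT provides frequency interpolation.

DFT_6([x, 0, ...]) = [-1, 1.7321i, 2.0000+1.7321i, 3, 2.0000-1.7321i, -1.7321i]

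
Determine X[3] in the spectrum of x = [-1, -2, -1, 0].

X[3] = Σ(n=0 to 3) x[n] · ω_4^(3n) where ω_4 = e^(-2πi/4)
= (-1)·ω_4^0 + (-2)·ω_4^3 + (-1)·ω_4^6 + (0)·ω_4^9

X[3] = -2i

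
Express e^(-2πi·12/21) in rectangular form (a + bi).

ω_21^12 = e^(-2πi·12/21)
= cos(-2π·12/21) + i·sin(-2π·12/21)
= cos(-24π/21) + i·sin(-24π/21)

ω_21^12 = cos(-24π/21) + i·sin(-24π/21) = -0.9010+0.4339i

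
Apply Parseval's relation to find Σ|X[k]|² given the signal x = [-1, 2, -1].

Parseval: Σ|x[n]|² = (1/N)Σ|X[k]|², so Σ|X[k]|² = N·Σ|x[n]|² = 3·6.0000

Σ|X[k]|² = N·Σ|x[n]|² = 3·6.0000 = 18.0000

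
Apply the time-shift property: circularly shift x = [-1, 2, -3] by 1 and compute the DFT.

Time shift by 1: X_shifted[k] = ω_3^(1k) · X[k]
Shifted x = [-3, -1, 2]

DFT(x[n-1]) = [-2, -3.5000+2.5981i, -3.5000-2.5981i]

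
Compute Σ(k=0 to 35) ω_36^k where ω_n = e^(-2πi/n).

Sum of all nth roots of unity equals 0 for n > 1 (geometric series with r ≠ 1).

0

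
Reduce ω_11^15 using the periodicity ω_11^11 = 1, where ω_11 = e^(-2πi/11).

Since ω_11^11 = 1, powers reduce modulo 11.
15 mod 11 = 4
So ω_11^15 = ω_11^4 = e^(-2πi·4/11)

ω_11^15 = ω_11^4 = -0.6549-0.7557i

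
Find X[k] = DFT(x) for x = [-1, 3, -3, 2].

X[k] = Σ(n=0 to 3) x[n] · ω_4^(nk)
where ω_4 = e^(-2πi/4)

Computing each X[k]:
X[0] = 1
X[1] = 2-1i
X[2] = -9
X[3] = 2+1i

X = [1, 2-1i, -9, 2+1i]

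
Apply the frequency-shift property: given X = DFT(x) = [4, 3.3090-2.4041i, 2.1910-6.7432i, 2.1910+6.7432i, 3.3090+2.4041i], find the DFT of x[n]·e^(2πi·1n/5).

Modulation property: DFT(ω_5^(-1n)·x[n]) = X[(k-1) mod 5], so circularly shift X by 1 positions.

X[k-1] = [3.3090+2.4041i, 4, 3.3090-2.4041i, 2.1910-6.7432i, 2.1910+6.7432i]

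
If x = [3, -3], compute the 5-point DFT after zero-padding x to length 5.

Original 2-point DFT: [0, 6]
Zero-padded 5-point DFT provides frequency interpolation.

DFT_5([x, 0, ...]) = [0, 2.0729+2.8532i, 5.4271+1.7634i, 5.4271-1.7634i, 2.0729-2.8532i]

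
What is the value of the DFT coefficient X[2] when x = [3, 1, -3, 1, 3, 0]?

X[2] = Σ(n=0 to 5) x[n] · ω_6^(2n) where ω_6 = e^(-2πi/6)
= (3)·ω_6^0 + (1)·ω_6^2 + (-3)·ω_6^4 + (1)·ω_6^6 + (3)·ω_6^8 + (0)·ω_6^10

X[2] = 3.5000-6.0622i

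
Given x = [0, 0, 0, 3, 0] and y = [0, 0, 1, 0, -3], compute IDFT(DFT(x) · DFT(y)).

(x ⊛ y)[n] = Σ(m=0 to 4) x[m] · y[(n-m) mod 5]

Computing each output sample:
(x ⊛ y)[0] = 3
(x ⊛ y)[1] = 0
(x ⊛ y)[2] = -9
(x ⊛ y)[3] = 0
(x ⊛ y)[4] = 0

x ⊛ y = [3, 0, -9, 0, 0]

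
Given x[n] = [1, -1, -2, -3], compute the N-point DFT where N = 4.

X[k] = Σ(n=0 to 3) x[n] · ω_4^(nk)
where ω_4 = e^(-2πi/4)

Computing each X[k]:
X[0] = -5
X[1] = 3-2i
X[2] = 3
X[3] = 3+2i

X = [-5, 3-2i, 3, 3+2i]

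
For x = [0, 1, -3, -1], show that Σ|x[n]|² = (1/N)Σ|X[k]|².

Time domain:
Σ|x[n]|² = |0|² + |1|² + |-3|² + |-1|² = 11.0000

Frequency domain:
(1/4)Σ|X[k]|² = (1/4)(|-3|² + |3-2i|² + |-3|² + |3+2i|²) = (1/4)·44.0000 = 11.0000

Both sides agree, confirming Parseval's theorem.

Σ|x[n]|² = (1/N)Σ|X[k]|² = 11.0000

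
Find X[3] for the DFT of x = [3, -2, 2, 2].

X[3] = Σ(n=0 to 3) x[n] · ω_4^(3n) where ω_4 = e^(-2πi/4)
= (3)·ω_4^0 + (-2)·ω_4^3 + (2)·ω_4^6 + (2)·ω_4^9

X[3] = 1-4i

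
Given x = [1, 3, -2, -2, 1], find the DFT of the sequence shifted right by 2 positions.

Time shift by 2: X_shifted[k] = ω_5^(2k) · X[k]
Shifted x = [-2, 1, 1, 3, -2]

DFT(x[n-2]) = [1, -5.5451-1.6776i, 0.0451-3.6655i, 0.0451+3.6655i, -5.5451+1.6776i]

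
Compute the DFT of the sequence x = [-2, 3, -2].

X[k] = Σ(n=0 to 2) x[n] · ω_3^(nk)
where ω_3 = e^(-2πi/3)

Computing each X[k]:
X[0] = -1
X[1] = -2.5000-4.3301i
X[2] = -2.5000+4.3301i

X = [-1, -2.5000-4.3301i, -2.5000+4.3301i]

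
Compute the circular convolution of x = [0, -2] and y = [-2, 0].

(x ⊛ y)[n] = Σ(m=0 to 1) x[m] · y[(n-m) mod 2]

Computing each output sample:
(x ⊛ y)[0] = 0
(x ⊛ y)[1] = 4

x ⊛ y = [0, 4]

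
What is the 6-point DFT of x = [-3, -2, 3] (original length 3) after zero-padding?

Original 3-point DFT: [-2, -3.5000+4.3301i, -3.5000-4.3301i]
Zero-padded 6-point DFT provides frequency interpolation.

DFT_6([x, 0, ...]) = [-2, -5.5000-0.8660i, -3.5000+4.3301i, 2, -3.5000-4.3301i, -5.5000+0.8660i]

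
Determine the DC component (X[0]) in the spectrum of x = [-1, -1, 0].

X[0] = Σ(n=0 to 2) x[n] · ω_3^0 = Σ x[n]
= (-1) + (-1) + (0)

X[0] = -2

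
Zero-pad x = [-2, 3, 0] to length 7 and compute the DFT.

Original 3-point DFT: [1, -3.5000-2.5981i, -3.5000+2.5981i]
Zero-padded 7-point DFT provides frequency interpolation.

DFT_7([x, 0, ...]) = [1, -0.1295-2.3455i, -2.6676-2.9248i, -4.7029-1.3017i, -4.7029+1.3017i, -2.6676+2.9248i, -0.1295+2.3455i]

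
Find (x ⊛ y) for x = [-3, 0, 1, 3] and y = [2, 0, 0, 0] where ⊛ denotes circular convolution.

(x ⊛ y)[n] = Σ(m=0 to 3) x[m] · y[(n-m) mod 4]

Computing each output sample:
(x ⊛ y)[0] = -6
(x ⊛ y)[1] = 0
(x ⊛ y)[2] = 2
(x ⊛ y)[3] = 6

x ⊛ y = [-6, 0, 2, 6]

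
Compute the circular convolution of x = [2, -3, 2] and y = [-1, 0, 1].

(x ⊛ y)[n] = Σ(m=0 to 2) x[m] · y[(n-m) mod 3]

Computing each output sample:
(x ⊛ y)[0] = -5
(x ⊛ y)[1] = 5
(x ⊛ y)[2] = 0

x ⊛ y = [-5, 5, 0]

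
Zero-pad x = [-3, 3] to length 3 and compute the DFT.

Original 2-point DFT: [0, -6]
Zero-padded 3-point DFT provides frequency interpolation.

DFT_3([x, 0, ...]) = [0, -4.5000-2.5981i, -4.5000+2.5981i]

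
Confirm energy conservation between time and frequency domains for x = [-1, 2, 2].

Time domain:
Σ|x[n]|² = |-1|² + |2|² + |2|² = 9.0000

Frequency domain:
(1/3)Σ|X[k]|² = (1/3)(|3|² + |-3|² + |-3|²) = (1/3)·27.0000 = 9.0000

Both sides agree, confirming Parseval's theorem.

Σ|x[n]|² = (1/N)Σ|X[k]|² = 9.0000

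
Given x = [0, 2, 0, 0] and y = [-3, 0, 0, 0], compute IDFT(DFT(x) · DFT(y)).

(x ⊛ y)[n] = Σ(m=0 to 3) x[m] · y[(n-m) mod 4]

Computing each output sample:
(x ⊛ y)[0] = 0
(x ⊛ y)[1] = -6
(x ⊛ y)[2] = 0
(x ⊛ y)[3] = 0

x ⊛ y = [0, -6, 0, 0]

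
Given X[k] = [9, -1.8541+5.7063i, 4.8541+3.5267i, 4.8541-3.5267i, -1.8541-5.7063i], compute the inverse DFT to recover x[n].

x[n] = (1/5) Σ(k=0 to 4) X[k] · e^(2πikn/5)

Computing each x[n]:
x[0] = 3
x[1] = -3
x[2] = 3
x[3] = 3
x[4] = 3

x = [3, -3, 3, 3, 3]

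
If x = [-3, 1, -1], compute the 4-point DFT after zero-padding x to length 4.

Original 3-point DFT: [-3, -3.0000-1.7321i, -3.0000+1.7321i]
Zero-padded 4-point DFT provides frequency interpolation.

DFT_4([x, 0, ...]) = [-3, -2-1i, -5, -2+1i]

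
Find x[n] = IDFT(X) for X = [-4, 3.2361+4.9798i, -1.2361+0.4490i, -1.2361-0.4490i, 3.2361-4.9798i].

x[n] = (1/5) Σ(k=0 to 4) X[k] · e^(2πikn/5)

Computing each x[n]:
x[0] = 0
x[1] = -2
x[2] = -3
x[3] = -1
x[4] = 2

x = [0, -2, -3, -1, 2]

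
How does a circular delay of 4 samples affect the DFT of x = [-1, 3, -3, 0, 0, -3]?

Time shift by 4: X_shifted[k] = ω_6^(4k) · X[k]
Shifted x = [-3, 0, 0, -3, -1, 3]

DFT(x[n-4]) = [-4, 2.0000+1.7321i, -7.0000+3.4641i, -4, -7.0000-3.4641i, 2.0000-1.7321i]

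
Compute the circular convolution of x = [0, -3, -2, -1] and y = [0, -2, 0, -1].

(x ⊛ y)[n] = Σ(m=0 to 3) x[m] · y[(n-m) mod 4]

Computing each output sample:
(x ⊛ y)[0] = 5
(x ⊛ y)[1] = 2
(x ⊛ y)[2] = 7
(x ⊛ y)[3] = 4

x ⊛ y = [5, 2, 7, 4]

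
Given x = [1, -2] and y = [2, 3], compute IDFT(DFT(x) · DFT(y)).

(x ⊛ y)[n] = Σ(m=0 to 1) x[m] · y[(n-m) mod 2]

Computing each output sample:
(x ⊛ y)[0] = -4
(x ⊛ y)[1] = -1

x ⊛ y = [-4, -1]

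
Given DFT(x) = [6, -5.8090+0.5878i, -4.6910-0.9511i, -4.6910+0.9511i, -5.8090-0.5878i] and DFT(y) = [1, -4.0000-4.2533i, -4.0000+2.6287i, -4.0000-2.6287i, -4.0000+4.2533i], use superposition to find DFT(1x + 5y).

By linearity: DFT(1x + 5y) = 1·DFT(x) + 5·DFT(y)
= 1·[6, -5.8090+0.5878i, -4.6910-0.9511i, -4.6910+0.9511i, -5.8090-0.5878i] + 5·[1, -4.0000-4.2533i, -4.0000+2.6287i, -4.0000-2.6287i, -4.0000+4.2533i]

Computing element-wise:
Z[0] = 1·(6) + 5·(1) = 11
Z[1] = 1·(-5.8090+0.5878i) + 5·(-4.0000-4.2533i) = -25.8090-20.6787i
Z[2] = 1·(-4.6910-0.9511i) + 5·(-4.0000+2.6287i) = -24.6910+12.1924i
Z[3] = 1·(-4.6910+0.9511i) + 5·(-4.0000-2.6287i) = -24.6910-12.1924i
Z[4] = 1·(-5.8090-0.5878i) + 5·(-4.0000+4.2533i) = -25.8090+20.6787i

DFT(1x + 5y) = 1·X + 5·Y = [11, -25.8090-20.6787i, -24.6910+12.1924i, -24.6910-12.1924i, -25.8090+20.6787i]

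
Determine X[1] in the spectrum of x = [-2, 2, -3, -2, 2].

X[1] = Σ(n=0 to 4) x[n] · ω_5^(1n) where ω_5 = e^(-2πi/5)
= (-2)·ω_5^0 + (2)·ω_5^1 + (-3)·ω_5^2 + (-2)·ω_5^3 + (2)·ω_5^4

X[1] = 3.2812+0.5878i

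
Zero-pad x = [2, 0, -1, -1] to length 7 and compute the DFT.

Original 4-point DFT: [0, 3-1i, 2, 3+1i]
Zero-padded 7-point DFT provides frequency interpolation.

DFT_7([x, 0, ...]) = [0, 3.1235+1.4088i, 2.2775-1.2157i, 1.5990+0.1931i, 1.5990-0.1931i, 2.2775+1.2157i, 3.1235-1.4088i]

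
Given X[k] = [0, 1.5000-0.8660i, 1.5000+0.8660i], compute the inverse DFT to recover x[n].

x[n] = (1/3) Σ(k=0 to 2) X[k] · e^(2πikn/3)

Computing each x[n]:
x[0] = 1
x[1] = 0
x[2] = -1

x = [1, 0, -1]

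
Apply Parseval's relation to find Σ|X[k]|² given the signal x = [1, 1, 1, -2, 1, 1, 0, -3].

Parseval: Σ|x[n]|² = (1/N)Σ|X[k]|², so Σ|X[k]|² = N·Σ|x[n]|² = 8·18.0000

Σ|X[k]|² = N·Σ|x[n]|² = 8·18.0000 = 144.0000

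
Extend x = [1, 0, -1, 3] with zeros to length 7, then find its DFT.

Original 4-point DFT: [3, 2+3i, -3, 2-3i]
Zero-padded 7-point DFT provides frequency interpolation.

DFT_7([x, 0, ...]) = [3, -1.4804-0.3267i, 3.7714+1.9116i, -0.2911-3.7066i, -0.2911+3.7066i, 3.7714-1.9116i, -1.4804+0.3267i]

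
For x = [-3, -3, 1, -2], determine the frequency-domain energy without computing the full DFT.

Parseval: Σ|x[n]|² = (1/N)Σ|X[k]|², so Σ|X[k]|² = N·Σ|x[n]|² = 4·23.0000

Σ|X[k]|² = N·Σ|x[n]|² = 4·23.0000 = 92.0000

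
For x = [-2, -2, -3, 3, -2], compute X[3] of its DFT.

X[3] = Σ(n=0 to 4) x[n] · ω_5^(3n) where ω_5 = e^(-2πi/5)
= (-2)·ω_5^0 + (-2)·ω_5^3 + (-3)·ω_5^6 + (3)·ω_5^9 + (-2)·ω_5^12

X[3] = 1.2361+5.7063i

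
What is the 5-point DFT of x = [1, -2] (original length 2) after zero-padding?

Original 2-point DFT: [-1, 3]
Zero-padded 5-point DFT provides frequency interpolation.

DFT_5([x, 0, ...]) = [-1, 0.3820+1.9021i, 2.6180+1.1756i, 2.6180-1.1756i, 0.3820-1.9021i]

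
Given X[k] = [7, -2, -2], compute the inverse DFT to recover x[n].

x[n] = (1/3) Σ(k=0 to 2) X[k] · e^(2πikn/3)

Computing each x[n]:
x[0] = 1
x[1] = 3
x[2] = 3

x = [1, 3, 3]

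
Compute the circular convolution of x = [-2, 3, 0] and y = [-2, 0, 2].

(x ⊛ y)[n] = Σ(m=0 to 2) x[m] · y[(n-m) mod 3]

Computing each output sample:
(x ⊛ y)[0] = 10
(x ⊛ y)[1] = -6
(x ⊛ y)[2] = -4

x ⊛ y = [10, -6, -4]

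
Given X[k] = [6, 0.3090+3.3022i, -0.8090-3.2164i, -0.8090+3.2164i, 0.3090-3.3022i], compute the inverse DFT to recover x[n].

x[n] = (1/5) Σ(k=0 to 4) X[k] · e^(2πikn/5)

Computing each x[n]:
x[0] = 1
x[1] = 1
x[2] = -1
x[3] = 3
x[4] = 2

x = [1, 1, -1, 3, 2]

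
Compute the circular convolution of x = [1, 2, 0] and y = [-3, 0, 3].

(x ⊛ y)[n] = Σ(m=0 to 2) x[m] · y[(n-m) mod 3]

Computing each output sample:
(x ⊛ y)[0] = 3
(x ⊛ y)[1] = -6
(x ⊛ y)[2] = 3

x ⊛ y = [3, -6, 3]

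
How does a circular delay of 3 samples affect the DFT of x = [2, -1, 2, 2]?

Time shift by 3: X_shifted[k] = ω_4^(3k) · X[k]
Shifted x = [-1, 2, 2, 2]

DFT(x[n-3]) = [5, -3, -3, -3]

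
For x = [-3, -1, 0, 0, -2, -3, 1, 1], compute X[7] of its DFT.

X[7] = Σ(n=0 to 7) x[n] · ω_8^(7n) where ω_8 = e^(-2πi/8)
= (-3)·ω_8^0 + (-1)·ω_8^7 + (0)·ω_8^14 + (0)·ω_8^21 + (-2)·ω_8^28 + (-3)·ω_8^35 + (1)·ω_8^42 + (1)·ω_8^49

X[7] = 1.1213-0.2929i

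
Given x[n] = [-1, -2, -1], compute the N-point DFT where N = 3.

X[k] = Σ(n=0 to 2) x[n] · ω_3^(nk)
where ω_3 = e^(-2πi/3)

Computing each X[k]:
X[0] = -4
X[1] = 0.5000+0.8660i
X[2] = 0.5000-0.8660i

X = [-4, 0.5000+0.8660i, 0.5000-0.8660i]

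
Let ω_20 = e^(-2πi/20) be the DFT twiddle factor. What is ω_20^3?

ω_20^3 = e^(-2πi·3/20)
= cos(-2π·3/20) + i·sin(-2π·3/20)
= cos(-6π/20) + i·sin(-6π/20)

ω_20^3 = cos(-6π/20) + i·sin(-6π/20) = 0.5878-0.8090i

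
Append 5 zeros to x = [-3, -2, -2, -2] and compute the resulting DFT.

Original 4-point DFT: [-9, -1, -1, -1]
Zero-padded 9-point DFT provides frequency interpolation.

DFT_9([x, 0, ...]) = [-9, -3.8794+4.9872i, -0.4679+0.9216i, -3, -1.6527+1.1305i, -1.6527-1.1305i, -3, -0.4679-0.9216i, -3.8794-4.9872i]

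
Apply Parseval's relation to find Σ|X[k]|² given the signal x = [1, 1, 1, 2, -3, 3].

Parseval: Σ|x[n]|² = (1/N)Σ|X[k]|², so Σ|X[k]|² = N·Σ|x[n]|² = 6·25.0000

Σ|X[k]|² = N·Σ|x[n]|² = 6·25.0000 = 150.0000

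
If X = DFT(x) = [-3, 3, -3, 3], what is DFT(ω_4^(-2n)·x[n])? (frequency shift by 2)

Modulation property: DFT(ω_4^(-2n)·x[n]) = X[(k-2) mod 4], so circularly shift X by 2 positions.

X[k-2] = [-3, 3, -3, 3]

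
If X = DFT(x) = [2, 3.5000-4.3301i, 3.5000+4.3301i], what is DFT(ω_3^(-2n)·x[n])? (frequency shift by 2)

Modulation property: DFT(ω_3^(-2n)·x[n]) = X[(k-2) mod 3], so circularly shift X by 2 positions.

X[k-2] = [3.5000-4.3301i, 3.5000+4.3301i, 2]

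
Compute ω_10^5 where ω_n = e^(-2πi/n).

ω_10^5 = e^(-2πi·5/10)
= cos(-2π·5/10) + i·sin(-2π·5/10)
= cos(-10π/10) + i·sin(-10π/10)

ω_10^5 = cos(-10π/10) + i·sin(-10π/10) = -1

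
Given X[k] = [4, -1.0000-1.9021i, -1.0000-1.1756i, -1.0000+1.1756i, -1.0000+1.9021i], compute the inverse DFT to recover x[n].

x[n] = (1/5) Σ(k=0 to 4) X[k] · e^(2πikn/5)

Computing each x[n]:
x[0] = 0
x[1] = 2
x[2] = 1
x[3] = 1
x[4] = 0

x = [0, 2, 1, 1, 0]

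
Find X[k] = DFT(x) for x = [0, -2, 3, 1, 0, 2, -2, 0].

X[k] = Σ(n=0 to 7) x[n] · ω_8^(nk)
where ω_8 = e^(-2πi/8)

Computing each X[k]:
X[0] = 2
X[1] = -3.5355-2.8787i
X[2] = -1+1i
X[3] = 3.5355+7.1213i
X[4] = 0
X[5] = 3.5355-7.1213i
X[6] = -1-1i
X[7] = -3.5355+2.8787i

X = [2, -3.5355-2.8787i, -1+1i, 3.5355+7.1213i, 0, 3.5355-7.1213i, -1-1i, -3.5355+2.8787i]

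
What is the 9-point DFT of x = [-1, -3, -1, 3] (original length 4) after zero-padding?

Original 4-point DFT: [-2, 6i, -2, -6i]
Zero-padded 9-point DFT provides frequency interpolation.

DFT_9([x, 0, ...]) = [-2, -4.9718+0.3151i, -2.0813+5.8945i, 4.0000+1.7321i, -0.4470-2.2148i, -0.4470+2.2148i, 4.0000-1.7321i, -2.0813-5.8945i, -4.9718-0.3151i]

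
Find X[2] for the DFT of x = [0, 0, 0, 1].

X[2] = Σ(n=0 to 3) x[n] · ω_4^(2n) where ω_4 = e^(-2πi/4)
= (0)·ω_4^0 + (0)·ω_4^2 + (0)·ω_4^4 + (1)·ω_4^6

X[2] = -1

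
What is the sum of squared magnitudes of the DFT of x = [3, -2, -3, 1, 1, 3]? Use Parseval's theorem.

Parseval: Σ|x[n]|² = (1/N)Σ|X[k]|², so Σ|X[k]|² = N·Σ|x[n]|² = 6·33.0000

Σ|X[k]|² = N·Σ|x[n]|² = 6·33.0000 = 198.0000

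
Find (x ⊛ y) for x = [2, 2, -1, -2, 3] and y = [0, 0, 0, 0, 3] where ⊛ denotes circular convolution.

(x ⊛ y)[n] = Σ(m=0 to 4) x[m] · y[(n-m) mod 5]

Computing each output sample:
(x ⊛ y)[0] = 6
(x ⊛ y)[1] = -3
(x ⊛ y)[2] = -6
(x ⊛ y)[3] = 9
(x ⊛ y)[4] = 6

x ⊛ y = [6, -3, -6, 9, 6]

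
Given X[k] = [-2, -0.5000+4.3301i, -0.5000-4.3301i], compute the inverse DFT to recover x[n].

x[n] = (1/3) Σ(k=0 to 2) X[k] · e^(2πikn/3)

Computing each x[n]:
x[0] = -1
x[1] = -3
x[2] = 2

x = [-1, -3, 2]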